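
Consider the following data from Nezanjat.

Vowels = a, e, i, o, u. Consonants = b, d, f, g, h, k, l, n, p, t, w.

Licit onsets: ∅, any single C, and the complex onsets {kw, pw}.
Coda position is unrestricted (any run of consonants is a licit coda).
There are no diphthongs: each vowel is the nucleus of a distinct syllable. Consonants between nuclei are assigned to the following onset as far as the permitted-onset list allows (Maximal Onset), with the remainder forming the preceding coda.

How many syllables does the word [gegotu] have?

Nuclei (vowels): e, o, u → 3 syllables.

3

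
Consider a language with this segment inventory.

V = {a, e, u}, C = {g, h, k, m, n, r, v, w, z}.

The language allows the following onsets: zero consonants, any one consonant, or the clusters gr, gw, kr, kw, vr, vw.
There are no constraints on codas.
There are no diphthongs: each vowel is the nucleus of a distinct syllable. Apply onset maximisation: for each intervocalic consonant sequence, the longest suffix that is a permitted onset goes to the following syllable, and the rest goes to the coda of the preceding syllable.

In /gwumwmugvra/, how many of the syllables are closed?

The vowels are u, u, a — 3 nuclei, so 3 syllables.
V1 /u/ – V2 /u/: cluster /mwm/ — the longest permitted-onset suffix is /m/; onset = /m/, preceding coda = /mw/.
V2 /u/ – V3 /a/: /gvr/ — longest licit onset from the right is /vr/, leaving /g/ as coda.
Result: gwumw.mug.vra.
Classifying each syllable: /gwumw/ (closed), /mug/ (closed), /vra/ (open).
Closed syllables: 2.

2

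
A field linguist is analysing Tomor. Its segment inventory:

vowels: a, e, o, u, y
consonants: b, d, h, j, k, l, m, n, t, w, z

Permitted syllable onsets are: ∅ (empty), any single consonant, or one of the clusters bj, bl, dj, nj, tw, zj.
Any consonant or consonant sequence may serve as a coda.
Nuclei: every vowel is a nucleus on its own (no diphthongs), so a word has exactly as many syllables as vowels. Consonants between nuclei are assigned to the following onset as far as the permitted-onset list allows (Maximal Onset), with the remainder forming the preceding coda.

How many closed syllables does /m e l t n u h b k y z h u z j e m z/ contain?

Nuclei (vowels): e, u, y, u, e → 5 syllables.
V1 /e/ – V2 /u/: /ltn/; trying suffixes from longest down, /n/ is the first permitted one, so coda /lt/ | onset /n/.
V2 /u/ – V3 /y/: /hbk/ — longest licit onset from the right is /k/, leaving /hb/ as coda.
V3 /y/ – V4 /u/: /zh/ — longest licit onset from the right is /h/, leaving /z/ as coda.
V4 /u/ – V5 /e/: /zj/ — entire cluster is a permitted onset → onset /zj/, coda ∅.
So the parse is melt.nuhb.kyz.hu.zjemz.
Classifying each syllable: /melt/ (closed), /nuhb/ (closed), /kyz/ (closed), /hu/ (open), /zjemz/ (closed).
Closed syllables: 4.

4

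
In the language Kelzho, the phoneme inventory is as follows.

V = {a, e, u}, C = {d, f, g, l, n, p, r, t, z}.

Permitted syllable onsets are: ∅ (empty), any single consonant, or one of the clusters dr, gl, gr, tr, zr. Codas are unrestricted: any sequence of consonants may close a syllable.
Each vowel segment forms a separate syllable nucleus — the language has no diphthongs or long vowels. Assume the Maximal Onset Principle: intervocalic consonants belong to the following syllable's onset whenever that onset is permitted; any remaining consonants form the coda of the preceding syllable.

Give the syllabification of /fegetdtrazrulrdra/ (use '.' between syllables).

fe.getd.tra.zrulr.dra

Vowels present: e, e, a, u, a; each is a nucleus, giving 5 syllables.
σ1/σ2 boundary: /g/ → onset of the next syllable (single consonants are always licit onsets).
σ2/σ3 boundary: /tdtr/ — longest licit onset from the right is /tr/, leaving /td/ as coda.
σ3/σ4 boundary: cluster /zr/ — /zr/ is itself a permitted onset, so the whole cluster goes right; preceding coda = ∅.
σ4/σ5 boundary: /lrdr/ splits as /lr/ + /dr/ (/dr/ is the longest suffix that is a licit onset).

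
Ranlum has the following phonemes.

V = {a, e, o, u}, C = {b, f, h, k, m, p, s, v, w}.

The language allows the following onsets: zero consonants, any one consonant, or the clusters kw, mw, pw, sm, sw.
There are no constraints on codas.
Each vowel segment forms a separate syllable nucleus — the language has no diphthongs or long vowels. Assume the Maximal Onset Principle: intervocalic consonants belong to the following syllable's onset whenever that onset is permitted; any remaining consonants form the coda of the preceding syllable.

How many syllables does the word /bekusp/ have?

2

Nuclei (vowels): e, u → 2 syllables.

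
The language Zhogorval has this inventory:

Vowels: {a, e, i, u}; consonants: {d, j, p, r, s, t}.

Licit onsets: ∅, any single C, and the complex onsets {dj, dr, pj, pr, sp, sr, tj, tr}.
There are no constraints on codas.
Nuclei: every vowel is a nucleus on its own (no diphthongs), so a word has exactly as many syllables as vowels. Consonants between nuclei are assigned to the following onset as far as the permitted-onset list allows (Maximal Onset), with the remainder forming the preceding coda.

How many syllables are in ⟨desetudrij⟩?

Nuclei (vowels): e, e, u, i → 4 syllables.

4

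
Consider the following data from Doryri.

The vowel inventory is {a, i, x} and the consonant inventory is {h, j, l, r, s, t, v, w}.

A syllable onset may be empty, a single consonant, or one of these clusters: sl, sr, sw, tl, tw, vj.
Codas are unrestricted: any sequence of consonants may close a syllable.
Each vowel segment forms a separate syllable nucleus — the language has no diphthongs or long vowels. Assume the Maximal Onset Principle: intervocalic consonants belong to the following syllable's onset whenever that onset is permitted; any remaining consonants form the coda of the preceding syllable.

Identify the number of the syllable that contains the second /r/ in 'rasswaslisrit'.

The vowels are a, a, i, i — 4 nuclei, so 4 syllables.
σ1/σ2 boundary: /ssw/ splits as /s/ + /sw/ (/sw/ is the longest suffix that is a licit onset).
σ2/σ3 boundary: /sl/ — entire cluster is a permitted onset → onset /sl/, coda ∅.
σ3/σ4 boundary: /sr/ is a licit onset in full, so it all attaches to the next syllable.
Syllabification: ras.swa.sli.srit.
The second /r/ is in the onset of syllable 4 (/srit/).

4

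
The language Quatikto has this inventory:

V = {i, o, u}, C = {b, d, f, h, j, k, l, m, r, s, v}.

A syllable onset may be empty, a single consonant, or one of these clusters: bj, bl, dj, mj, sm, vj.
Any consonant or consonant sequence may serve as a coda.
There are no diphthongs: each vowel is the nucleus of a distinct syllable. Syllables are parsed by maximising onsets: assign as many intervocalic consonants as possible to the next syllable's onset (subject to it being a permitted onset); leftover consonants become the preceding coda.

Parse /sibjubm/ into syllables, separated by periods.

Nuclei (vowels): i, u → 2 syllables.
V1 /i/ – V2 /u/: cluster /bj/ — /bj/ is itself a permitted onset, so the whole cluster goes right; preceding coda = ∅.

si.bjubm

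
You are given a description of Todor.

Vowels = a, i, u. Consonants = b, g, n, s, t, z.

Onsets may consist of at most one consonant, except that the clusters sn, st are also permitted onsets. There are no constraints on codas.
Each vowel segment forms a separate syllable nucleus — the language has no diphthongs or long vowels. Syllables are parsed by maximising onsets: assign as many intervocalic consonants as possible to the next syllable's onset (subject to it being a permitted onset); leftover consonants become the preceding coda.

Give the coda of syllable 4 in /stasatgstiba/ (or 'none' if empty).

Nuclei (vowels): a, a, i, a → 4 syllables.
σ1/σ2 boundary: /s/ → onset of the next syllable (single consonants are always licit onsets).
σ2/σ3 boundary: /tgst/; trying suffixes from longest down, /st/ is the first permitted one, so coda /tg/ | onset /st/.
σ3/σ4 boundary: /b/ is a single consonant, so it becomes the next onset.
So the parse is sta.satg.sti.ba.
Syllable 4 is /ba/: onset /b/, nucleus /a/, coda ∅.

none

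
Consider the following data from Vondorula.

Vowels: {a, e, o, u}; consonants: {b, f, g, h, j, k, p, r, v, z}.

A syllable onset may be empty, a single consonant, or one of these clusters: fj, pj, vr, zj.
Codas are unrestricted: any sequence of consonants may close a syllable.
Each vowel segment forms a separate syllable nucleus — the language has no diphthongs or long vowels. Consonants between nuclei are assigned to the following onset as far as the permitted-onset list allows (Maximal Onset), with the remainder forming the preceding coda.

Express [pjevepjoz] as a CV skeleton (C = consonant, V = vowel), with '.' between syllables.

CCV.CV.CCVC

Nuclei (vowels): e, e, o → 3 syllables.
σ1/σ2 boundary: just /v/ — single C goes to the following onset.
σ2/σ3 boundary: /pj/ is a licit onset in full, so it all attaches to the next syllable.
Putting it together: pje.ve.pjoz.
Mapping each syllable to C/V: /pje/ → CCV, /ve/ → CV, /pjoz/ → CCVC.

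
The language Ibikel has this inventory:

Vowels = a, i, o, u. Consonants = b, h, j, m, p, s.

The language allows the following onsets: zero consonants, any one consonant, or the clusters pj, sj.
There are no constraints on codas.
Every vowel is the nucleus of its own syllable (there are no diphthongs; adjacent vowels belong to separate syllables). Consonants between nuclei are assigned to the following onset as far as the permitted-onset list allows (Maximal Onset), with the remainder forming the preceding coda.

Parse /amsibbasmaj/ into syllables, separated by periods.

am.sib.bas.maj

Vowels present: a, i, a, a; each is a nucleus, giving 4 syllables.
V1 /a/ – V2 /i/: cluster /ms/ — the longest permitted-onset suffix is /s/; onset = /s/, preceding coda = /m/.
V2 /i/ – V3 /a/: cluster /bb/ — the longest permitted-onset suffix is /b/; onset = /b/, preceding coda = /b/.
V3 /a/ – V4 /a/: /sm/ splits as /s/ + /m/ (/m/ is the longest suffix that is a licit onset).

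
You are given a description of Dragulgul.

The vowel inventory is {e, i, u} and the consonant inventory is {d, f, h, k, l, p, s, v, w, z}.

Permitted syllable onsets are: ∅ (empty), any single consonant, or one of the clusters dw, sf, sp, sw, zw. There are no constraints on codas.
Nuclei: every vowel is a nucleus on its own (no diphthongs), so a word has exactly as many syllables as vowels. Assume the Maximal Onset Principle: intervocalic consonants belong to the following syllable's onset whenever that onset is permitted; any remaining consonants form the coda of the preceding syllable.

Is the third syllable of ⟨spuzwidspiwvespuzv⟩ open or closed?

The vowels are u, i, i, e, u — 5 nuclei, so 5 syllables.
σ1/σ2 boundary: /zw/ — entire cluster is a permitted onset → onset /zw/, coda ∅.
σ2/σ3 boundary: /dsp/ splits as /d/ + /sp/ (/sp/ is the longest suffix that is a licit onset).
σ3/σ4 boundary: /wv/ splits as /w/ + /v/ (/v/ is the longest suffix that is a licit onset).
σ4/σ5 boundary: /sp/ is a licit onset in full, so it all attaches to the next syllable.
Putting it together: spu.zwid.spiw.ve.spuzv.
Syllable 3 is /spiw/ with coda /w/, so it is closed.

closed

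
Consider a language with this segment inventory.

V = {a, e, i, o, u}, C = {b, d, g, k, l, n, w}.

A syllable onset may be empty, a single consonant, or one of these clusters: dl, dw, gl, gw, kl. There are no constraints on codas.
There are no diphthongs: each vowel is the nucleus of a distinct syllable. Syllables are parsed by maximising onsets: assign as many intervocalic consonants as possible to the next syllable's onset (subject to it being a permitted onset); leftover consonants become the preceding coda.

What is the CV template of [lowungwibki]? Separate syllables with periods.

Nuclei (vowels): o, u, i, i → 4 syllables.
σ1/σ2 boundary: just /w/ — single C goes to the following onset.
σ2/σ3 boundary: /ngw/ splits as /n/ + /gw/ (/gw/ is the longest suffix that is a licit onset).
σ3/σ4 boundary: /bk/ — longest licit onset from the right is /k/, leaving /b/ as coda.
Putting it together: lo.wun.gwib.ki.
Mapping each syllable to C/V: /lo/ → CV, /wun/ → CVC, /gwib/ → CCVC, /ki/ → CV.

CV.CVC.CCVC.CV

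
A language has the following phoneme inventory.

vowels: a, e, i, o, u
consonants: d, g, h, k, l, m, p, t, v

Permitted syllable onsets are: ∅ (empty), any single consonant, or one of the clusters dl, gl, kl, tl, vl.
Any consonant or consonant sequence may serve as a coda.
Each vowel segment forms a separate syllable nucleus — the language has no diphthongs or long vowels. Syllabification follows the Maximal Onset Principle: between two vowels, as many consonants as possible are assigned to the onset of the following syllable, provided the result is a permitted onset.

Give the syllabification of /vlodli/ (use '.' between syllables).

vlo.dli

Vowels present: o, i; each is a nucleus, giving 2 syllables.
V1 /o/ – V2 /i/: cluster /dl/ — /dl/ is itself a permitted onset, so the whole cluster goes right; preceding coda = ∅.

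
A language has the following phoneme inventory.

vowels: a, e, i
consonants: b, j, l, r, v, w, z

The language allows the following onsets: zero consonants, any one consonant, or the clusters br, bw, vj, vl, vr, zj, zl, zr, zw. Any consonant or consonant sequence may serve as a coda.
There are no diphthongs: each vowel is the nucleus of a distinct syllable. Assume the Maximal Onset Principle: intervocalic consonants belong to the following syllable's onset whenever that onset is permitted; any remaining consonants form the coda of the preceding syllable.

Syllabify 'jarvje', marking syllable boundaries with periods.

jar.vje

Vowels present: a, e; each is a nucleus, giving 2 syllables.
Between /a/ (V1) and /e/ (V2): cluster /rvj/ — the longest permitted-onset suffix is /vj/; onset = /vj/, preceding coda = /r/.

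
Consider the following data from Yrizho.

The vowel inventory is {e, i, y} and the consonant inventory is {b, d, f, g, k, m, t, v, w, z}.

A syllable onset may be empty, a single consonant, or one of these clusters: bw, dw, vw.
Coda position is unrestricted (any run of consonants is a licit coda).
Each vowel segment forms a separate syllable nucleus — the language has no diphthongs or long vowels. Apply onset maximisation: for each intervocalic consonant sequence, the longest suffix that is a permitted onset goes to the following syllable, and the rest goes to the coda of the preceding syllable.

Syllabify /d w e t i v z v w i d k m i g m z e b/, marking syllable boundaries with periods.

dwe.tivz.vwidk.migm.zeb

Nuclei (vowels): e, i, i, i, e → 5 syllables.
σ1/σ2 boundary: /t/ is a single consonant, so it becomes the next onset.
σ2/σ3 boundary: /vzvw/ splits as /vz/ + /vw/ (/vw/ is the longest suffix that is a licit onset).
σ3/σ4 boundary: /dkm/; trying suffixes from longest down, /m/ is the first permitted one, so coda /dk/ | onset /m/.
σ4/σ5 boundary: cluster /gmz/ — the longest permitted-onset suffix is /z/; onset = /z/, preceding coda = /gm/.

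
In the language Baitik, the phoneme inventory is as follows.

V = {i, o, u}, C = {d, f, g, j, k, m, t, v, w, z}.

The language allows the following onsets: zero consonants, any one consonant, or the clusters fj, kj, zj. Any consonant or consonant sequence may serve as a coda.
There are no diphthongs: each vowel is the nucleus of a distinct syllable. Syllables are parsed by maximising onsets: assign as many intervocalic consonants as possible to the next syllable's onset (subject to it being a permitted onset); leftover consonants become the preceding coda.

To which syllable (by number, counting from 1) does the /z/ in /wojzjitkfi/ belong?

Nuclei (vowels): o, i, i → 3 syllables.
Between /o/ (V1) and /i/ (V2): /jzj/ — longest licit onset from the right is /zj/, leaving /j/ as coda.
Between /i/ (V2) and /i/ (V3): /tkf/ — longest licit onset from the right is /f/, leaving /tk/ as coda.
So the parse is woj.zjitk.fi.
The /z/ is in the onset of syllable 2 (/zjitk/).

2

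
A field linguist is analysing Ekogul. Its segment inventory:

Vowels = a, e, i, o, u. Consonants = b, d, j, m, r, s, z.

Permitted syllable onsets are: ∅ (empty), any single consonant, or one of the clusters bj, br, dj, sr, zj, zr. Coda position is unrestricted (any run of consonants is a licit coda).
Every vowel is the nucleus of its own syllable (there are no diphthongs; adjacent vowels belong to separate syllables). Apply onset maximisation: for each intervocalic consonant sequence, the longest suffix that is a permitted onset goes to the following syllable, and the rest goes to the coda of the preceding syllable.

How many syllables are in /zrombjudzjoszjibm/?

4

The vowels are o, u, o, i — 4 nuclei, so 4 syllables.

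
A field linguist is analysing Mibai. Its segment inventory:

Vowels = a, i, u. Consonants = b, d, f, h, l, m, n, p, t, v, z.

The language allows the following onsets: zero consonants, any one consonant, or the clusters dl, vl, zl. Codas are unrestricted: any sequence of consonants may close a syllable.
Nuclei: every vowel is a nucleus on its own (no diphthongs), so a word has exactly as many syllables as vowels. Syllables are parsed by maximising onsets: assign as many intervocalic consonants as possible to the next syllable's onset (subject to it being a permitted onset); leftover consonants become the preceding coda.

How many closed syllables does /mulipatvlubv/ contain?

Vowels present: u, i, a, u; each is a nucleus, giving 4 syllables.
/u…i/ gap (V1→V2): /l/ is a single consonant, so it becomes the next onset.
/i…a/ gap (V2→V3): just /p/ — single C goes to the following onset.
/a…u/ gap (V3→V4): /tvl/ splits as /t/ + /vl/ (/vl/ is the longest suffix that is a licit onset).
Putting it together: mu.li.pat.vlubv.
Classifying each syllable: /mu/ (open), /li/ (open), /pat/ (closed), /vlubv/ (closed).
Closed syllables: 2.

2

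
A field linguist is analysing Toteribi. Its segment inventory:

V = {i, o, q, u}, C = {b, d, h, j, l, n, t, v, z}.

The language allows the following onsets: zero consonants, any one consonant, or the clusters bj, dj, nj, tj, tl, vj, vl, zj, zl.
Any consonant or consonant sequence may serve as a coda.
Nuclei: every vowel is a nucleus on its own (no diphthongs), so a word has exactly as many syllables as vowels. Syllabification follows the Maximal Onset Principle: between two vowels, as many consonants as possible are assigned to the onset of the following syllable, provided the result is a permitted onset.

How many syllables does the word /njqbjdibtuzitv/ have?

Vowels present: q, i, u, i; each is a nucleus, giving 4 syllables.

4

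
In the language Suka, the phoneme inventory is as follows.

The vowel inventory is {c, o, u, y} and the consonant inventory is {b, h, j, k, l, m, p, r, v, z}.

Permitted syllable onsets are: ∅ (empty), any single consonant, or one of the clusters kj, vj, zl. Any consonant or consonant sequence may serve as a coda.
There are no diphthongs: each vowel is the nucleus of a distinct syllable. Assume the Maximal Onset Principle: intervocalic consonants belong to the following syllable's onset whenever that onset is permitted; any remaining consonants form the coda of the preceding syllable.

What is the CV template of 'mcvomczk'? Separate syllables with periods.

CV.CV.CVCC

Vowels present: c, o, c; each is a nucleus, giving 3 syllables.
V1 /c/ – V2 /o/: /v/ is a single consonant, so it becomes the next onset.
V2 /o/ – V3 /c/: just /m/ — single C goes to the following onset.
Syllabification: mc.vo.mczk.
Mapping each syllable to C/V: /mc/ → CV, /vo/ → CV, /mczk/ → CVCC.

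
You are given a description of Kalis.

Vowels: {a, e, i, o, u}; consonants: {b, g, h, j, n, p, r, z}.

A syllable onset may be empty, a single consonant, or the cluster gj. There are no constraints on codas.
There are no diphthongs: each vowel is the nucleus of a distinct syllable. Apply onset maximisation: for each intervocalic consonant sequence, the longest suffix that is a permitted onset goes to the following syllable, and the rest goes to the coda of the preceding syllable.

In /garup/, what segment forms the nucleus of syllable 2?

u

The vowels are a, u — 2 nuclei, so 2 syllables.
The second nucleus (vowel 2 from the left) is /u/.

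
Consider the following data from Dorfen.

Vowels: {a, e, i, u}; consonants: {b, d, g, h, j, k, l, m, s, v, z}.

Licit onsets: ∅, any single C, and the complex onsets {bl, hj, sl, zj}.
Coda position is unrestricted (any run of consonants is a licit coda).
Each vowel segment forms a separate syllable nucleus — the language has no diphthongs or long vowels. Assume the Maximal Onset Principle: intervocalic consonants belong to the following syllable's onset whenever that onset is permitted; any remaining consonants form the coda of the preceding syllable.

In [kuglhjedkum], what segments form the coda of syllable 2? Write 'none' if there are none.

d

Nuclei (vowels): u, e, u → 3 syllables.
Between /u/ (V1) and /e/ (V2): cluster /glhj/ — the longest permitted-onset suffix is /hj/; onset = /hj/, preceding coda = /gl/.
Between /e/ (V2) and /u/ (V3): /dk/ — longest licit onset from the right is /k/, leaving /d/ as coda.
Result: kugl.hjed.kum.
Syllable 2 is /hjed/: onset /hj/, nucleus /e/, coda /d/.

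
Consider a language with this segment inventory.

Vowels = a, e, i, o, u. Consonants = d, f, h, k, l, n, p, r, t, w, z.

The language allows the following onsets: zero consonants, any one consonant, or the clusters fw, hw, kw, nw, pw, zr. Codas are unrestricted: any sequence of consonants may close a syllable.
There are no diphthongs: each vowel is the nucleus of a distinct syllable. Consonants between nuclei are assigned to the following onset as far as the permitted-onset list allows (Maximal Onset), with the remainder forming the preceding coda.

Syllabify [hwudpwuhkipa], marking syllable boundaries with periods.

hwud.pwuh.ki.pa

Nuclei (vowels): u, u, i, a → 4 syllables.
/u…u/ gap (V1→V2): cluster /dpw/ — the longest permitted-onset suffix is /pw/; onset = /pw/, preceding coda = /d/.
/u…i/ gap (V2→V3): /hk/; trying suffixes from longest down, /k/ is the first permitted one, so coda /h/ | onset /k/.
/i…a/ gap (V3→V4): /p/ is a single consonant, so it becomes the next onset.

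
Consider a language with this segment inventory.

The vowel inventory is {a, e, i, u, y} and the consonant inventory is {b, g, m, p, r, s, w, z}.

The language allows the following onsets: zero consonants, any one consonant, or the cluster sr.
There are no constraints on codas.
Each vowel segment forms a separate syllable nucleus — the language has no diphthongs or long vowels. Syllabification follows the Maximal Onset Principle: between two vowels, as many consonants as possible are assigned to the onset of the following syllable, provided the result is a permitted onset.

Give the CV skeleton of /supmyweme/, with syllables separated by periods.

Nuclei (vowels): u, y, e, e → 4 syllables.
V1 /u/ – V2 /y/: /pm/; trying suffixes from longest down, /m/ is the first permitted one, so coda /p/ | onset /m/.
V2 /y/ – V3 /e/: just /w/ — single C goes to the following onset.
V3 /e/ – V4 /e/: just /m/ — single C goes to the following onset.
So the parse is sup.my.we.me.
Mapping each syllable to C/V: /sup/ → CVC, /my/ → CV, /we/ → CV, /me/ → CV.

CVC.CV.CV.CV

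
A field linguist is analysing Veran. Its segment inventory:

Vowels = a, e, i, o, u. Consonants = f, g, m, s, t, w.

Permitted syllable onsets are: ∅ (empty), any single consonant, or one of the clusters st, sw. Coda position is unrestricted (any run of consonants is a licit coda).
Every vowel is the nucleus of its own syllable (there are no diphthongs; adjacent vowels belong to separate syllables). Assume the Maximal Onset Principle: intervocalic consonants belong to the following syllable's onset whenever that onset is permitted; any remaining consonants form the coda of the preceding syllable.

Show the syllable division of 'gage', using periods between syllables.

Vowels present: a, e; each is a nucleus, giving 2 syllables.
Between /a/ (V1) and /e/ (V2): just /g/ — single C goes to the following onset.

ga.ge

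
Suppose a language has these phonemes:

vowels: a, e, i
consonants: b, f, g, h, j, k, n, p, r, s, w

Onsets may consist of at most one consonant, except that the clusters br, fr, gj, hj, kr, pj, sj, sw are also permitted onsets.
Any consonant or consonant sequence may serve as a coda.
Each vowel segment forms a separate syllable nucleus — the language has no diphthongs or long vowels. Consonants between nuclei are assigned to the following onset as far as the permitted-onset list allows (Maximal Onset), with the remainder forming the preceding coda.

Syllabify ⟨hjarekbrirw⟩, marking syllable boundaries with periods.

hja.rek.brirw

Vowels present: a, e, i; each is a nucleus, giving 3 syllables.
/a…e/ gap (V1→V2): just /r/ — single C goes to the following onset.
/e…i/ gap (V2→V3): /kbr/ — longest licit onset from the right is /br/, leaving /k/ as coda.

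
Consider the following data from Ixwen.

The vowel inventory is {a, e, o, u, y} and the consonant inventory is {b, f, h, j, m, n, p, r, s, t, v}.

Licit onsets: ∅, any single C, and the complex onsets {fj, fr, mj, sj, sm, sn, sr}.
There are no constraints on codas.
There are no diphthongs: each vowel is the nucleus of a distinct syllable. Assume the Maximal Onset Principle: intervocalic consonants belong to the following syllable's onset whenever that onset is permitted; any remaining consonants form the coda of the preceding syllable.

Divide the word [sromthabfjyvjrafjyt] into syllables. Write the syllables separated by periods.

sromt.hab.fjyvj.ra.fjyt

Vowels present: o, a, y, a, y; each is a nucleus, giving 5 syllables.
σ1/σ2 boundary: /mth/ — longest licit onset from the right is /h/, leaving /mt/ as coda.
σ2/σ3 boundary: cluster /bfj/ — the longest permitted-onset suffix is /fj/; onset = /fj/, preceding coda = /b/.
σ3/σ4 boundary: /vjr/; trying suffixes from longest down, /r/ is the first permitted one, so coda /vj/ | onset /r/.
σ4/σ5 boundary: /fj/ is a licit onset in full, so it all attaches to the next syllable.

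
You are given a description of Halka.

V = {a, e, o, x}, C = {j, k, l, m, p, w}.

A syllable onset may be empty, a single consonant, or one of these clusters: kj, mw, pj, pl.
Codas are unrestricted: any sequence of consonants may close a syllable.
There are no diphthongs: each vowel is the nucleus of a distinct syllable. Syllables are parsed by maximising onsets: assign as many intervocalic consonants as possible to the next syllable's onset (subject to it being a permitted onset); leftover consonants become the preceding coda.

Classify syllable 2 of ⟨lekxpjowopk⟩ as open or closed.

open

Nuclei (vowels): e, x, o, o → 4 syllables.
Between /e/ (V1) and /x/ (V2): just /k/ — single C goes to the following onset.
Between /x/ (V2) and /o/ (V3): /pj/ is a licit onset in full, so it all attaches to the next syllable.
Between /o/ (V3) and /o/ (V4): /w/ is a single consonant, so it becomes the next onset.
Putting it together: le.kx.pjo.wopk.
Syllable 2 is /kx/; it ends in its nucleus with no coda, so it is open.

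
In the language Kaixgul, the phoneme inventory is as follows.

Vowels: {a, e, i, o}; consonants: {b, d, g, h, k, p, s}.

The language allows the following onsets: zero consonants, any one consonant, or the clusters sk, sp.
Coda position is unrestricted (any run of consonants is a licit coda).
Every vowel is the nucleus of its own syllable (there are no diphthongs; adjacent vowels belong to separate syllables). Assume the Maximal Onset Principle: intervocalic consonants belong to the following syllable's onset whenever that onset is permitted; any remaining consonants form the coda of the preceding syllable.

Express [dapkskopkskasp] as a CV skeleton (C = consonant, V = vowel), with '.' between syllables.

CVCC.CCVCC.CCVCC

Nuclei (vowels): a, o, a → 3 syllables.
V1 /a/ – V2 /o/: /pksk/; trying suffixes from longest down, /sk/ is the first permitted one, so coda /pk/ | onset /sk/.
V2 /o/ – V3 /a/: /pksk/ splits as /pk/ + /sk/ (/sk/ is the longest suffix that is a licit onset).
Putting it together: dapk.skopk.skasp.
Mapping each syllable to C/V: /dapk/ → CVCC, /skopk/ → CCVCC, /skasp/ → CCVCC.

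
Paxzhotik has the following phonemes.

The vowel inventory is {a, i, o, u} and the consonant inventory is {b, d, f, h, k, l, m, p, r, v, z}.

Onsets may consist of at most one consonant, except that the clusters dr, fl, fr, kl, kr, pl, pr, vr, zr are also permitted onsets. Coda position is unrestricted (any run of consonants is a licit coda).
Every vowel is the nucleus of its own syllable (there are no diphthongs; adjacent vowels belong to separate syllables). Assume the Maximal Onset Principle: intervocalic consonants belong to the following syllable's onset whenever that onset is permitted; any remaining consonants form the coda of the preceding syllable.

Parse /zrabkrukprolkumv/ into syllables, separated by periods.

Vowels present: a, u, o, u; each is a nucleus, giving 4 syllables.
σ1/σ2 boundary: cluster /bkr/ — the longest permitted-onset suffix is /kr/; onset = /kr/, preceding coda = /b/.
σ2/σ3 boundary: /kpr/ splits as /k/ + /pr/ (/pr/ is the longest suffix that is a licit onset).
σ3/σ4 boundary: /lk/ splits as /l/ + /k/ (/k/ is the longest suffix that is a licit onset).

zrab.kruk.prol.kumv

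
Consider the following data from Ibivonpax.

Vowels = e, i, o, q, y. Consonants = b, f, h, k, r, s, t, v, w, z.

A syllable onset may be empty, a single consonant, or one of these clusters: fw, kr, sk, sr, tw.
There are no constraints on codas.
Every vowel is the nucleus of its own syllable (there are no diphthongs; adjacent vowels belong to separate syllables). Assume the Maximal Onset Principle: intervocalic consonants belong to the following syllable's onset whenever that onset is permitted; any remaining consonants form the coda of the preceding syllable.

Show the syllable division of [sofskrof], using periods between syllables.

sofs.krof

The vowels are o, o — 2 nuclei, so 2 syllables.
V1 /o/ – V2 /o/: /fskr/; trying suffixes from longest down, /kr/ is the first permitted one, so coda /fs/ | onset /kr/.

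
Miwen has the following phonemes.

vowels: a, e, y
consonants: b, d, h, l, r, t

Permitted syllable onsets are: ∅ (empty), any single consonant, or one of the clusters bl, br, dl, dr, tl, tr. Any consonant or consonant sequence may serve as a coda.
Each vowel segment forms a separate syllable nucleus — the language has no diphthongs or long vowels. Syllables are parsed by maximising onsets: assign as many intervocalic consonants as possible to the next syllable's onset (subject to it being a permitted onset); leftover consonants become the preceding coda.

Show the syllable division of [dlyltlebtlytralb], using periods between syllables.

dlyl.tleb.tly.tralb

Nuclei (vowels): y, e, y, a → 4 syllables.
/y…e/ gap (V1→V2): /ltl/; trying suffixes from longest down, /tl/ is the first permitted one, so coda /l/ | onset /tl/.
/e…y/ gap (V2→V3): cluster /btl/ — the longest permitted-onset suffix is /tl/; onset = /tl/, preceding coda = /b/.
/y…a/ gap (V3→V4): /tr/ is a licit onset in full, so it all attaches to the next syllable.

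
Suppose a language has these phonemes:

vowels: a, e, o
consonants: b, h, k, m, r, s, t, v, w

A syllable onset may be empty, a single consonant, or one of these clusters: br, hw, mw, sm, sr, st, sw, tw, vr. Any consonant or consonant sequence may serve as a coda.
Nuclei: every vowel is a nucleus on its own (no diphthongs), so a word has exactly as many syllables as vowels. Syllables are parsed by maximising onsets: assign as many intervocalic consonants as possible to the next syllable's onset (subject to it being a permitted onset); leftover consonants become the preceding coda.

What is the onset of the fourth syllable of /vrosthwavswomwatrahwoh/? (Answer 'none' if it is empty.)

The vowels are o, a, o, a, a, o — 6 nuclei, so 6 syllables.
σ1/σ2 boundary: /sthw/; trying suffixes from longest down, /hw/ is the first permitted one, so coda /st/ | onset /hw/.
σ2/σ3 boundary: cluster /vsw/ — the longest permitted-onset suffix is /sw/; onset = /sw/, preceding coda = /v/.
σ3/σ4 boundary: /mw/ is a licit onset in full, so it all attaches to the next syllable.
σ4/σ5 boundary: /tr/; trying suffixes from longest down, /r/ is the first permitted one, so coda /t/ | onset /r/.
σ5/σ6 boundary: /hw/ is a licit onset in full, so it all attaches to the next syllable.
Syllabification: vrost.hwav.swo.mwat.ra.hwoh.
Syllable 4 is /mwat/: onset /mw/, nucleus /a/, coda /t/.

mw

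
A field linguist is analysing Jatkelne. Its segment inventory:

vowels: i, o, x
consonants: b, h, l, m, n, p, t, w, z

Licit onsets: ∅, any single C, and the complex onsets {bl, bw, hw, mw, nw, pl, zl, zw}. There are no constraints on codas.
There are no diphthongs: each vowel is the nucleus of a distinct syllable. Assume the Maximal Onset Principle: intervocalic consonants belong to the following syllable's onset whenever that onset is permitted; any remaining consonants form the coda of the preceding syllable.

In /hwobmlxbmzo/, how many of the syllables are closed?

The vowels are o, x, o — 3 nuclei, so 3 syllables.
/o…x/ gap (V1→V2): /bml/ — longest licit onset from the right is /l/, leaving /bm/ as coda.
/x…o/ gap (V2→V3): /bmz/ — longest licit onset from the right is /z/, leaving /bm/ as coda.
Syllabification: hwobm.lxbm.zo.
Classifying each syllable: /hwobm/ (closed), /lxbm/ (closed), /zo/ (open).
Closed syllables: 2.

2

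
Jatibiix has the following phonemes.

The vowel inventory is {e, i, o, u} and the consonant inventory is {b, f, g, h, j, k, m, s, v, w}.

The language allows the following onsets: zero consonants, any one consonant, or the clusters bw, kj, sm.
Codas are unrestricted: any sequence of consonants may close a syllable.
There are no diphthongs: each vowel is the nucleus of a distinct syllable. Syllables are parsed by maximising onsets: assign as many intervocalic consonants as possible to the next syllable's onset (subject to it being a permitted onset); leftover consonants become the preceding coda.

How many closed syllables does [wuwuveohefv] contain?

The vowels are u, u, e, o, e — 5 nuclei, so 5 syllables.
V1 /u/ – V2 /u/: /w/ is a single consonant, so it becomes the next onset.
V2 /u/ – V3 /e/: /v/ is a single consonant, so it becomes the next onset.
V3 /e/ – V4 /o/: nothing intervenes; syllable break is V.V.
V4 /o/ – V5 /e/: /h/ → onset of the next syllable (single consonants are always licit onsets).
Putting it together: wu.wu.ve.o.hefv.
Classifying each syllable: /wu/ (open), /wu/ (open), /ve/ (open), /o/ (open), /hefv/ (closed).
Closed syllables: 1.

1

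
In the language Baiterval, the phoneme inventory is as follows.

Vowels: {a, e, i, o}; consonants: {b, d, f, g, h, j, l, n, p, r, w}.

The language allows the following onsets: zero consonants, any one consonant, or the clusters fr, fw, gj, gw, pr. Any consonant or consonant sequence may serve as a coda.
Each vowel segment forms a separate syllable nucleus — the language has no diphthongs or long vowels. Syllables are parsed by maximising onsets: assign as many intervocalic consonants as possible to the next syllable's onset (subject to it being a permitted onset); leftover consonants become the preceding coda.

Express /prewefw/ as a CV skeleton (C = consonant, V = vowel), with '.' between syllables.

CCV.CVCC

The vowels are e, e — 2 nuclei, so 2 syllables.
σ1/σ2 boundary: /w/ → onset of the next syllable (single consonants are always licit onsets).
Syllabification: pre.wefw.
Mapping each syllable to C/V: /pre/ → CCV, /wefw/ → CVCC.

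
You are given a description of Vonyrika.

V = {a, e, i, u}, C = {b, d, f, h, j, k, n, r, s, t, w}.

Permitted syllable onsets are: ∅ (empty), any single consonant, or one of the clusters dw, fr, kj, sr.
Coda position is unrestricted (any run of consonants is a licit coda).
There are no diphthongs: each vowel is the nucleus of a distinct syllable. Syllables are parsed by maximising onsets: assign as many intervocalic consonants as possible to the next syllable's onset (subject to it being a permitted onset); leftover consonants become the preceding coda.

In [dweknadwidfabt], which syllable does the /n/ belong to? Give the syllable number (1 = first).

2

The vowels are e, a, i, a — 4 nuclei, so 4 syllables.
/e…a/ gap (V1→V2): /kn/ splits as /k/ + /n/ (/n/ is the longest suffix that is a licit onset).
/a…i/ gap (V2→V3): /dw/ is a licit onset in full, so it all attaches to the next syllable.
/i…a/ gap (V3→V4): /df/ — longest licit onset from the right is /f/, leaving /d/ as coda.
So the parse is dwek.na.dwid.fabt.
The /n/ is in the onset of syllable 2 (/na/).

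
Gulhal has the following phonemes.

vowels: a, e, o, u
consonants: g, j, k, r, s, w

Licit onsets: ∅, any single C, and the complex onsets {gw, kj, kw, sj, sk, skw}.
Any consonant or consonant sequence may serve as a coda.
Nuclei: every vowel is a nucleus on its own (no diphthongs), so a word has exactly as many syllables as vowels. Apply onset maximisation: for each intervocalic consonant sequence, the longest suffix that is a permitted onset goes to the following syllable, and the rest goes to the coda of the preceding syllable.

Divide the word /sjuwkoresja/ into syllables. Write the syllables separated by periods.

The vowels are u, o, e, a — 4 nuclei, so 4 syllables.
Between /u/ (V1) and /o/ (V2): cluster /wk/ — the longest permitted-onset suffix is /k/; onset = /k/, preceding coda = /w/.
Between /o/ (V2) and /e/ (V3): just /r/ — single C goes to the following onset.
Between /e/ (V3) and /a/ (V4): cluster /sj/ — /sj/ is itself a permitted onset, so the whole cluster goes right; preceding coda = ∅.

sjuw.ko.re.sja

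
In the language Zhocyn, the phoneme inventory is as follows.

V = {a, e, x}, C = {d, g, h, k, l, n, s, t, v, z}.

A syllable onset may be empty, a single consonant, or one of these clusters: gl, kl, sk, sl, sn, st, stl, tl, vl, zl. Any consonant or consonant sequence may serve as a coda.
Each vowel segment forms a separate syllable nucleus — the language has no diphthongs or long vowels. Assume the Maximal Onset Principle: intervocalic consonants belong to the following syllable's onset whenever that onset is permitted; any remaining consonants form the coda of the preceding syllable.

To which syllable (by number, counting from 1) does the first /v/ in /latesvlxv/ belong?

3

Vowels present: a, e, x; each is a nucleus, giving 3 syllables.
Between /a/ (V1) and /e/ (V2): /t/ → onset of the next syllable (single consonants are always licit onsets).
Between /e/ (V2) and /x/ (V3): /svl/; trying suffixes from longest down, /vl/ is the first permitted one, so coda /s/ | onset /vl/.
Result: la.tes.vlxv.
The first /v/ is in the onset of syllable 3 (/vlxv/).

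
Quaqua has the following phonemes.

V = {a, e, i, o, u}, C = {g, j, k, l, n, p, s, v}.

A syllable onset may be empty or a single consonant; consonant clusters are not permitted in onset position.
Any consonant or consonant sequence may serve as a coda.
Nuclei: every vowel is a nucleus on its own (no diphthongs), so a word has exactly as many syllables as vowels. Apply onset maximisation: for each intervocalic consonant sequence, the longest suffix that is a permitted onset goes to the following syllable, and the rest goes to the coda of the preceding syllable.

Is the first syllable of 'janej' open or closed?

open

Vowels present: a, e; each is a nucleus, giving 2 syllables.
Between /a/ (V1) and /e/ (V2): /n/ → onset of the next syllable (single consonants are always licit onsets).
Putting it together: ja.nej.
Syllable 1 is /ja/; it ends in its nucleus with no coda, so it is open.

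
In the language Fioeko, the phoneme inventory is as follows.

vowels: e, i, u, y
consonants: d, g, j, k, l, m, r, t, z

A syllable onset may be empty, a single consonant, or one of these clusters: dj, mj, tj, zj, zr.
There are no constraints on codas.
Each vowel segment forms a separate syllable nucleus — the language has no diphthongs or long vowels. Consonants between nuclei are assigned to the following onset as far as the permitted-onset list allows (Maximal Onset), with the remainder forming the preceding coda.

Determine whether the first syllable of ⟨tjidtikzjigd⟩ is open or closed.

Nuclei (vowels): i, i, i → 3 syllables.
V1 /i/ – V2 /i/: /dt/; trying suffixes from longest down, /t/ is the first permitted one, so coda /d/ | onset /t/.
V2 /i/ – V3 /i/: /kzj/ — longest licit onset from the right is /zj/, leaving /k/ as coda.
So the parse is tjid.tik.zjigd.
Syllable 1 is /tjid/ with coda /d/, so it is closed.

closed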